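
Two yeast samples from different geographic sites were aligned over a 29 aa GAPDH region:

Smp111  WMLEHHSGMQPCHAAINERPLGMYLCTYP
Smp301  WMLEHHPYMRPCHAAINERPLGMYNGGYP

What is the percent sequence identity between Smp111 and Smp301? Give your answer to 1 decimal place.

Differing sites — 7:S/P; 8:G/Y; 10:Q/R; 25:L/N; 26:C/G; 27:T/G.
23 of the 29 sites match, so the percent identity is 23/29 × 100 = 79.3%.

79.3%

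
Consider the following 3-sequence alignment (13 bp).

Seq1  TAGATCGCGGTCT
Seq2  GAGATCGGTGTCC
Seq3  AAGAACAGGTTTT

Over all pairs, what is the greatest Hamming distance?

7

Pairwise Hamming distances:
  Seq1 vs Seq2: 4
  Seq1 vs Seq3: 6
  Seq2 vs Seq3: 7
The largest is 7, between Seq2 and Seq3.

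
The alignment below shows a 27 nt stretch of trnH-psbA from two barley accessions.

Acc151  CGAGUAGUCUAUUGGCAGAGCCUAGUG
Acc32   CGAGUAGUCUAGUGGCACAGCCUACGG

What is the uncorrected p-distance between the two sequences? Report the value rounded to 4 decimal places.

Differing sites — 12:U/G; 18:G/C; 25:G/C; 26:U/G.
There are 4 differences over 27 sites, so p = 4/27 = 0.1481.

0.1481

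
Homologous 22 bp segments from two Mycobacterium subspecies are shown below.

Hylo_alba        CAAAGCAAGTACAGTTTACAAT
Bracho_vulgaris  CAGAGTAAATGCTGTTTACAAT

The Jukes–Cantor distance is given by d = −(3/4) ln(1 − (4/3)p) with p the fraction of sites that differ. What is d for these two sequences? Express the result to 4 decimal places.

0.2708

Mismatches occur at site 3 (A/G), site 6 (C/T), site 9 (G/A), site 11 (A/G), site 13 (A/T).
p = 5/22 = 0.227273.
d = −0.75 · ln(1 − (4/3)·0.227273) = −0.75 · ln(0.696969) = −0.75 · (-0.361014) = 0.2708.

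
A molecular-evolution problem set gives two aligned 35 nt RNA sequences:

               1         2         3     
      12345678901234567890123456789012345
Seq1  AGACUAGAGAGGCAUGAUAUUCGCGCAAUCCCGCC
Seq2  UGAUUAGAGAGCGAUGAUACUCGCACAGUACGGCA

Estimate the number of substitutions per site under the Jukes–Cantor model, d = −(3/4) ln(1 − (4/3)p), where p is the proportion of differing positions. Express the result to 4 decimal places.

0.3597

Mismatches occur at site 1 (A↔U), site 4 (C↔U), site 12 (G↔C), site 13 (C↔G), site 20 (U↔C), site 25 (G↔A), site 28 (A↔G), site 30 (C↔A), site 32 (C↔G), site 35 (C↔A).
p = 10/35 = 0.285714.
d = −0.75 · ln(1 − (4/3)·0.285714) = −0.75 · ln(0.619048) = −0.75 · (-0.479572) = 0.3597.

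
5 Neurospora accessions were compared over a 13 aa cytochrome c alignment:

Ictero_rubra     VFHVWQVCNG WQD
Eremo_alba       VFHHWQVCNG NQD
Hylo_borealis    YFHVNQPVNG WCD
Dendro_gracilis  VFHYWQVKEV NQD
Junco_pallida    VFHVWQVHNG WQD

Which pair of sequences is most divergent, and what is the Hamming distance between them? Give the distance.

Pairwise Hamming distances:
  Ictero_rubra vs Eremo_alba: 2
  Ictero_rubra vs Hylo_borealis: 5
  Ictero_rubra vs Dendro_gracilis: 5
  Ictero_rubra vs Junco_pallida: 1
  Eremo_alba vs Hylo_borealis: 7
  Eremo_alba vs Dendro_gracilis: 4
  Eremo_alba vs Junco_pallida: 3
  Hylo_borealis vs Dendro_gracilis: 9
  Hylo_borealis vs Junco_pallida: 5
  Dendro_gracilis vs Junco_pallida: 5
The largest is 9, between Hylo_borealis and Dendro_gracilis.

9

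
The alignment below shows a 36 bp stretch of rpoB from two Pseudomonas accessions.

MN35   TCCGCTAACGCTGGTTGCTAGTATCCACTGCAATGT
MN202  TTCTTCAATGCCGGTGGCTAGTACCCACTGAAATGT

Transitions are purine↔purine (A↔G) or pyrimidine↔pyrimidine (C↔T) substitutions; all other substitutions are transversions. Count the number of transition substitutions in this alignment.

6

Mismatches occur at site 2 (C→T, transition), site 4 (G→T, transversion), site 5 (C→T, transition), site 6 (T→C, transition), site 9 (C→T, transition), site 12 (T→C, transition), site 16 (T→G, transversion), site 24 (T→C, transition), site 31 (C→A, transversion).
Of the 9 differences, 6 transitions and 3 transversions, so the answer is 6.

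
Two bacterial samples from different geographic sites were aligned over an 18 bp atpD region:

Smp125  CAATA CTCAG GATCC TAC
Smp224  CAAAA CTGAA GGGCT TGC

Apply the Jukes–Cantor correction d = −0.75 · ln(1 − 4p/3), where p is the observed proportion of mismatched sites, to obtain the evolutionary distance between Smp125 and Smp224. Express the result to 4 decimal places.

0.5482

Mismatches occur at site 4 (T↔A), site 8 (C↔G), site 10 (G↔A), site 12 (A↔G), site 13 (T↔G), site 15 (C↔T), site 17 (A↔G).
p = 7/18 = 0.388889.
d = −0.75 · ln(1 − (4/3)·0.388889) = −0.75 · ln(0.481481) = −0.75 · (-0.730889) = 0.5482.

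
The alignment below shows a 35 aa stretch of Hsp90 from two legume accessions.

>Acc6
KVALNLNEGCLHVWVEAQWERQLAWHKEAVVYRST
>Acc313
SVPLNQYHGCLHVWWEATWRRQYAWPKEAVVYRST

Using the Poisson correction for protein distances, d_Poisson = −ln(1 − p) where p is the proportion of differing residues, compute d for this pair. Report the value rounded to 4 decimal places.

0.3365

Differing sites — 1:K/S; 3:A/P; 6:L/Q; 7:N/Y; 8:E/H; 15:V/W; 18:Q/T; 20:E/R; 23:L/Y; 26:H/P.
p = 10/35 = 0.285714.
d = −ln(1 − 0.285714) = −ln(0.714286) = 0.3365.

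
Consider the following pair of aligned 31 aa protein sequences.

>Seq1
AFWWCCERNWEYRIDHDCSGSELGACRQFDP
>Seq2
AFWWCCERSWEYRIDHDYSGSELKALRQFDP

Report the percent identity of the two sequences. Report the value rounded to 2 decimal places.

87.10%

The sequences differ at positions 9 (N/S), 18 (C/Y), 24 (G/K), 26 (C/L).
27 of the 31 sites match, so the percent identity is 27/31 × 100 = 87.10%.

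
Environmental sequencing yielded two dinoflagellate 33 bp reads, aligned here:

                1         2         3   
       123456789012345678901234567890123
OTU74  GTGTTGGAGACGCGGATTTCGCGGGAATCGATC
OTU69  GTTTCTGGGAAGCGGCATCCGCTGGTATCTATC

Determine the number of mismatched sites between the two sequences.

11

Differing sites — 3:G/T; 5:T/C; 6:G/T; 8:A/G; 11:C/A; 16:A/C; 17:T/A; 19:T/C; 23:G/T; 26:A/T; 30:G/T.
That gives 11 mismatches out of 33 aligned sites, so the Hamming distance is 11.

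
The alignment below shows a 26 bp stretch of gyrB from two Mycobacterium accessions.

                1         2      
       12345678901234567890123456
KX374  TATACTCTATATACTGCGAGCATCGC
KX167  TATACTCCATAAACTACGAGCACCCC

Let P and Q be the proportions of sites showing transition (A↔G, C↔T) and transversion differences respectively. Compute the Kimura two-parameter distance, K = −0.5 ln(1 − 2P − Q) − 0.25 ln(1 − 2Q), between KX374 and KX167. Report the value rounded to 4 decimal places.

0.2256

The sequences differ at positions 8 (T/C, transition), 12 (T/A, transversion), 16 (G/A, transition), 23 (T/C, transition), 25 (G/C, transversion).
Of the 5 differences, 3 transitions and 2 transversions over 26 sites: P = 3/26 = 0.115385, Q = 2/26 = 0.076923.
d = −0.5·ln(0.692307) − 0.25·ln(0.846154) = −0.5·(-0.367726) − 0.25·(-0.167054) = 0.2256.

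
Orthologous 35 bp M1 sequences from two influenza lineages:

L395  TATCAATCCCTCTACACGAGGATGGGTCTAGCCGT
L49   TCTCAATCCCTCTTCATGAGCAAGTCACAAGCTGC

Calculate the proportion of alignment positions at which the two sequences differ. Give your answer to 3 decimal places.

The sequences differ at positions 2 (A/C), 14 (A/T), 17 (C/T), 21 (G/C), 23 (T/A), 25 (G/T), 26 (G/C), 27 (T/A), 29 (T/A), 33 (C/T), 35 (T/C).
There are 11 differences over 35 sites, so p = 11/35 = 0.314.

0.314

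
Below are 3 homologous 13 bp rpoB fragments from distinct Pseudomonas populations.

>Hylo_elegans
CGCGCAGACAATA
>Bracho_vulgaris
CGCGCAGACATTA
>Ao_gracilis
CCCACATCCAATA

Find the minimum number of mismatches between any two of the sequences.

Pairwise Hamming distances:
  Hylo_elegans vs Bracho_vulgaris: 1
  Hylo_elegans vs Ao_gracilis: 4
  Bracho_vulgaris vs Ao_gracilis: 5
The smallest is 1, between Hylo_elegans and Bracho_vulgaris.

1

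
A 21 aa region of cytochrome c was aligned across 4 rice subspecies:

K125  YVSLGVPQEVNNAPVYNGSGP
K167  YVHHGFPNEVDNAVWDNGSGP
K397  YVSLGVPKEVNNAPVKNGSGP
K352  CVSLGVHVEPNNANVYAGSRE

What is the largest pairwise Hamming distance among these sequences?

14

Pairwise Hamming distances:
  K125 vs K167: 8
  K125 vs K397: 2
  K125 vs K352: 8
  K167 vs K397: 8
  K167 vs K352: 14
  K397 vs K352: 9
The largest is 14, between K167 and K352.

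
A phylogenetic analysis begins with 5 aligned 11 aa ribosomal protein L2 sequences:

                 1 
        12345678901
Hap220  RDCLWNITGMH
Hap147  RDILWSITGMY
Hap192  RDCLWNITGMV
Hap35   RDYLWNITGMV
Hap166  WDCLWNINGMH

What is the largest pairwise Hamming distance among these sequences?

5

Pairwise Hamming distances:
  Hap220 vs Hap147: 3
  Hap220 vs Hap192: 1
  Hap220 vs Hap35: 2
  Hap220 vs Hap166: 2
  Hap147 vs Hap192: 3
  Hap147 vs Hap35: 3
  Hap147 vs Hap166: 5
  Hap192 vs Hap35: 1
  Hap192 vs Hap166: 3
  Hap35 vs Hap166: 4
The largest is 5, between Hap147 and Hap166.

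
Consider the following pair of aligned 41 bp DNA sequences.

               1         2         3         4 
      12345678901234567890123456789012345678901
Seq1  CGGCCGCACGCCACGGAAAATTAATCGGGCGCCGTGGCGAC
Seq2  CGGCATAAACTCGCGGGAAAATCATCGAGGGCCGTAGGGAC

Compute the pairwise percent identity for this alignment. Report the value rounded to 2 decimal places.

65.85%

Differing sites — 5:C/A; 6:G/T; 7:C/A; 9:C/A; 10:G/C; 11:C/T; 13:A/G; 17:A/G; 21:T/A; 23:A/C; 28:G/A; 30:C/G; 36:G/A; 38:C/G.
27 of the 41 sites match, so the percent identity is 27/41 × 100 = 65.85%.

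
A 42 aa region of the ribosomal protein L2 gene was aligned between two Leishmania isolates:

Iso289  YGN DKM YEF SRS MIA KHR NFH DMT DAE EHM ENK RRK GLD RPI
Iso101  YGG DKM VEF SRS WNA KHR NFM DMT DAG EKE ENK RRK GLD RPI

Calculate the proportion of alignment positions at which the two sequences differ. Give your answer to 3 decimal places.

0.190

The sequences differ at positions 3 (N/G), 7 (Y/V), 13 (M/W), 14 (I/N), 21 (H/M), 27 (E/G), 29 (H/K), 30 (M/E).
There are 8 differences over 42 sites, so p = 8/42 = 0.190.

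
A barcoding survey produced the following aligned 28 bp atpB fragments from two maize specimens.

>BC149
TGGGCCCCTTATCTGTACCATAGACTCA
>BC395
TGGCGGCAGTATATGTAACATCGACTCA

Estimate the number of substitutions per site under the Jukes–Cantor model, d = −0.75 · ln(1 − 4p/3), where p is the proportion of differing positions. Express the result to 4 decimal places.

0.3597

Differing sites — 4:G/C; 5:C/G; 6:C/G; 8:C/A; 9:T/G; 13:C/A; 18:C/A; 22:A/C.
p = 8/28 = 0.285714.
d = −0.75 · ln(1 − (4/3)·0.285714) = −0.75 · ln(0.619048) = −0.75 · (-0.479572) = 0.3597.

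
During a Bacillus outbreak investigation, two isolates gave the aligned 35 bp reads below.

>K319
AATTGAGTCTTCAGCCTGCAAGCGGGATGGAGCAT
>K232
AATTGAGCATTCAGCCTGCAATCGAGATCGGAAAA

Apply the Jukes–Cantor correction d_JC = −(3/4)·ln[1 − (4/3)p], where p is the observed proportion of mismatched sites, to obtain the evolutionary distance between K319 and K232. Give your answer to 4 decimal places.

0.3149

Mismatches occur at site 8 (T↔C), site 9 (C↔A), site 22 (G↔T), site 25 (G↔A), site 29 (G↔C), site 31 (A↔G), site 32 (G↔A), site 33 (C↔A), site 35 (T↔A).
p = 9/35 = 0.257143.
d = −0.75 · ln(1 − (4/3)·0.257143) = −0.75 · ln(0.657143) = −0.75 · (-0.419854) = 0.3149.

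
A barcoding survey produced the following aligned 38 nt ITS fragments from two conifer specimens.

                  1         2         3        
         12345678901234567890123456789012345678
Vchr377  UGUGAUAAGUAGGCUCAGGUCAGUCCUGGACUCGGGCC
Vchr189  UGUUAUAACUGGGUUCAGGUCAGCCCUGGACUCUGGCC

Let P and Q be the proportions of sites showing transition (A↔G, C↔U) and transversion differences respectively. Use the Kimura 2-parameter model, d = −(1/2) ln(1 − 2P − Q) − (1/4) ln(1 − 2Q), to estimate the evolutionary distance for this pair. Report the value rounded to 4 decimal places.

The sequences differ at positions 4 (G/U, transversion), 9 (G/C, transversion), 11 (A/G, transition), 14 (C/U, transition), 24 (U/C, transition), 34 (G/U, transversion).
Of the 6 differences, 3 transitions and 3 transversions over 38 sites: P = 3/38 = 0.078947, Q = 3/38 = 0.078947.
d = −0.5·ln(0.763159) − 0.25·ln(0.842106) = −0.5·(-0.270289) − 0.25·(-0.171849) = 0.1781.

0.1781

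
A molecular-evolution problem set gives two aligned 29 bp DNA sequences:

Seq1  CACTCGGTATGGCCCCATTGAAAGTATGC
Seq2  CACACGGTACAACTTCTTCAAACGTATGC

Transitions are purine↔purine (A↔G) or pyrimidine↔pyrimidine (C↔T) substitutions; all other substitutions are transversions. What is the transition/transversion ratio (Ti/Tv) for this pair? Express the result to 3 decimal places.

2.333

The sequences differ at positions 4 (T/A, transversion), 10 (T/C, transition), 11 (G/A, transition), 12 (G/A, transition), 14 (C/T, transition), 15 (C/T, transition), 17 (A/T, transversion), 19 (T/C, transition), 20 (G/A, transition), 23 (A/C, transversion).
Of the 10 differences, 7 transitions and 3 transversions, so Ti/Tv = 7/3 = 2.333.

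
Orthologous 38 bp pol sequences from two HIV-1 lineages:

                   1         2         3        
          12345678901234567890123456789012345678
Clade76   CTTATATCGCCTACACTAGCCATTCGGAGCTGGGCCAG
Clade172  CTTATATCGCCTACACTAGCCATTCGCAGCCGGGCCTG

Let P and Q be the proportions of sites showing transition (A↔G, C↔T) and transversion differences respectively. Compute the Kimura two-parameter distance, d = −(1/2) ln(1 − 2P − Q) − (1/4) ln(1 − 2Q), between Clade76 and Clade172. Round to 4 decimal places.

0.0834

Differing sites — 27:G/C (Tv); 31:T/C (Ti); 37:A/T (Tv).
Of the 3 differences, 1 transition and 2 transversions over 38 sites: P = 1/38 = 0.026316, Q = 2/38 = 0.052632.
d = −0.5·ln(0.894736) − 0.25·ln(0.894736) = −0.5·(-0.111227) − 0.25·(-0.111227) = 0.0834.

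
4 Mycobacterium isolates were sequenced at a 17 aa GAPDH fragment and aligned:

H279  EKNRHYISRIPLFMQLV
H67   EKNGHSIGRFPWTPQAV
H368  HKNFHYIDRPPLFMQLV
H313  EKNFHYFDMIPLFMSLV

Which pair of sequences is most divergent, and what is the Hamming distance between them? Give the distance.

Pairwise Hamming distances:
  H279 vs H67: 8
  H279 vs H368: 4
  H279 vs H313: 5
  H67 vs H368: 9
  H67 vs H313: 11
  H368 vs H313: 5
The largest is 11, between H67 and H313.

11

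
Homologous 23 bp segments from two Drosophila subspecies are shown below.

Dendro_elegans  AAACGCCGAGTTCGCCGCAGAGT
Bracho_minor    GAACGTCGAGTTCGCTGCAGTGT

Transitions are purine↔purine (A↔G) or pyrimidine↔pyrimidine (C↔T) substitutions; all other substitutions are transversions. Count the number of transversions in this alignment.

1

Differing sites — 1:A/G (Ti); 6:C/T (Ti); 16:C/T (Ti); 21:A/T (Tv).
Of the 4 differences, 3 transitions and 1 transversion, so the answer is 1.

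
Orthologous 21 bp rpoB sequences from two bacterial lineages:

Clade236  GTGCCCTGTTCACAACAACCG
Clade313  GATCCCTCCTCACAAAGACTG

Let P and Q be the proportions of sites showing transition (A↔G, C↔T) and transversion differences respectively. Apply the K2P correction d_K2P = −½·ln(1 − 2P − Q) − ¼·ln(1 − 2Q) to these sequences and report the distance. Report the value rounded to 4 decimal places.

0.4432

Differing sites — 2:T/A (Tv); 3:G/T (Tv); 8:G/C (Tv); 9:T/C (Ti); 16:C/A (Tv); 17:A/G (Ti); 20:C/T (Ti).
Of the 7 differences, 3 transitions and 4 transversions over 21 sites: P = 3/21 = 0.142857, Q = 4/21 = 0.190476.
d = −0.5·ln(0.523810) − 0.25·ln(0.619048) = −0.5·(-0.646626) − 0.25·(-0.479572) = 0.4432.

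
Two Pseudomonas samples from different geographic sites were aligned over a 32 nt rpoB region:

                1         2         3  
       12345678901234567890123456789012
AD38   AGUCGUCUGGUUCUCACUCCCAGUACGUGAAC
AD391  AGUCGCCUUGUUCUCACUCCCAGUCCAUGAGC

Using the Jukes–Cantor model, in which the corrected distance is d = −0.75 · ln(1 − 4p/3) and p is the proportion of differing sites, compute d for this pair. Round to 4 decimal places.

0.1752

Mismatches occur at site 6 (U↔C), site 9 (G↔U), site 25 (A↔C), site 27 (G↔A), site 31 (A↔G).
p = 5/32 = 0.156250.
d = −0.75 · ln(1 − (4/3)·0.156250) = −0.75 · ln(0.791667) = −0.75 · (-0.233614) = 0.1752.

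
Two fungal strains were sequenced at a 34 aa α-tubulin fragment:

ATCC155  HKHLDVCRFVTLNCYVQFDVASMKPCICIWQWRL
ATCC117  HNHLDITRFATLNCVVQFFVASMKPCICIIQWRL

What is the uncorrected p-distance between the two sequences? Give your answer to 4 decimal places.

The sequences differ at positions 2 (K/N), 6 (V/I), 7 (C/T), 10 (V/A), 15 (Y/V), 19 (D/F), 30 (W/I).
There are 7 differences over 34 sites, so p = 7/34 = 0.2059.

0.2059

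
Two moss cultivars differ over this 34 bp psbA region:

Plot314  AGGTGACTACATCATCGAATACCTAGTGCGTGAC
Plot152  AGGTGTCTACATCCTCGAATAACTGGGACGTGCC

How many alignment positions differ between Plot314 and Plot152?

7

Differing sites — 6:A/T; 14:A/C; 22:C/A; 25:A/G; 27:T/G; 28:G/A; 33:A/C.
That gives 7 mismatches out of 34 aligned sites, so the Hamming distance is 7.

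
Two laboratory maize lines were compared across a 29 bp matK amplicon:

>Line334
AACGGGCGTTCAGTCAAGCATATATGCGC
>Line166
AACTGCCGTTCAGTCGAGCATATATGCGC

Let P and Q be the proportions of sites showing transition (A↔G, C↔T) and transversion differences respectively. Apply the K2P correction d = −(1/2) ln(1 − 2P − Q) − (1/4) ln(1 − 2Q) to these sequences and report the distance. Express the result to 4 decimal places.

Differing sites — 4:G/T (Tv); 6:G/C (Tv); 16:A/G (Ti).
Of the 3 differences, 1 transition and 2 transversions over 29 sites: P = 1/29 = 0.034483, Q = 2/29 = 0.068966.
d = −0.5·ln(0.862068) − 0.25·ln(0.862068) = −0.5·(-0.148421) − 0.25·(-0.148421) = 0.1113.

0.1113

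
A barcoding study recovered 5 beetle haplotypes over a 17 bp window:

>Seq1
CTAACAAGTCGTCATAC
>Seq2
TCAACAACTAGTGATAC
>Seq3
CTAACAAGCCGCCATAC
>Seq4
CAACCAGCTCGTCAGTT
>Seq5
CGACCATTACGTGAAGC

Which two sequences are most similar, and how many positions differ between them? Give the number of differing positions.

Pairwise Hamming distances:
  Seq1 vs Seq2: 5
  Seq1 vs Seq3: 2
  Seq1 vs Seq4: 7
  Seq1 vs Seq5: 8
  Seq2 vs Seq3: 7
  Seq2 vs Seq4: 9
  Seq2 vs Seq5: 9
  Seq3 vs Seq4: 9
  Seq3 vs Seq5: 9
  Seq4 vs Seq5: 8
The smallest is 2, between Seq1 and Seq3.

2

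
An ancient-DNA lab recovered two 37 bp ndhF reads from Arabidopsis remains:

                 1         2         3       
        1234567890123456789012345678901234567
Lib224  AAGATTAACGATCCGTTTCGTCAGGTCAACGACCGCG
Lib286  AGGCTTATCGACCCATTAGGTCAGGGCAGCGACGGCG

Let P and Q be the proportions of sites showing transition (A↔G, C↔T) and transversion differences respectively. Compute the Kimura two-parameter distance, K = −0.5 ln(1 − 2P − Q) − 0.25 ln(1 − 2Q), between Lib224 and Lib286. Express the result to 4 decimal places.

0.3357

Differing sites — 2:A/G (Ti); 4:A/C (Tv); 8:A/T (Tv); 12:T/C (Ti); 15:G/A (Ti); 18:T/A (Tv); 19:C/G (Tv); 26:T/G (Tv); 29:A/G (Ti); 34:C/G (Tv).
Of the 10 differences, 4 transitions and 6 transversions over 37 sites: P = 4/37 = 0.108108, Q = 6/37 = 0.162162.
d = −0.5·ln(0.621622) − 0.25·ln(0.675676) = −0.5·(-0.475423) − 0.25·(-0.392042) = 0.3357.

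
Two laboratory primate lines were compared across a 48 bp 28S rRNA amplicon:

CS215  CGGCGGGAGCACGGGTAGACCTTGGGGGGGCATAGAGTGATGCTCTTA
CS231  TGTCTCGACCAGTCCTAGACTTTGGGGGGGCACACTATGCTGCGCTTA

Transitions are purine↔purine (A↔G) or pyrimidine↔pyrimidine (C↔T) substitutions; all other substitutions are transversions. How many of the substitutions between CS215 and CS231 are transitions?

4

The sequences differ at positions 1 (C/T, transition), 3 (G/T, transversion), 5 (G/T, transversion), 6 (G/C, transversion), 9 (G/C, transversion), 12 (C/G, transversion), 13 (G/T, transversion), 14 (G/C, transversion), 15 (G/C, transversion), 21 (C/T, transition), 33 (T/C, transition), 35 (G/C, transversion), 36 (A/T, transversion), 37 (G/A, transition), 40 (A/C, transversion), 44 (T/G, transversion).
Of the 16 differences, 4 transitions and 12 transversions, so the answer is 4.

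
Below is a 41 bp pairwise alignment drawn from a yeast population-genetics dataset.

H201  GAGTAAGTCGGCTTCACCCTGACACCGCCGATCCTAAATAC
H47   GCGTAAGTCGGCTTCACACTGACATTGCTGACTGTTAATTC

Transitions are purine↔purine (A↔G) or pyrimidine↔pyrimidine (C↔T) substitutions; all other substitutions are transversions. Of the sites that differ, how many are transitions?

Differing sites — 2:A/C (Tv); 18:C/A (Tv); 25:C/T (Ti); 26:C/T (Ti); 29:C/T (Ti); 32:T/C (Ti); 33:C/T (Ti); 34:C/G (Tv); 36:A/T (Tv); 40:A/T (Tv).
Of the 10 differences, 5 transitions and 5 transversions, so the answer is 5.

5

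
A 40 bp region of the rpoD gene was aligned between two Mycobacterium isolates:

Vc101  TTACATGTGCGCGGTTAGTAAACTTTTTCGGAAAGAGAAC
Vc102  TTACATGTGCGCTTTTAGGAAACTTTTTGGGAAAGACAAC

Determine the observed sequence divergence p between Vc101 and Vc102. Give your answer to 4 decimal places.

0.1250

Mismatches occur at site 13 (G/T), site 14 (G/T), site 19 (T/G), site 29 (C/G), site 37 (G/C).
There are 5 differences over 40 sites, so p = 5/40 = 0.1250.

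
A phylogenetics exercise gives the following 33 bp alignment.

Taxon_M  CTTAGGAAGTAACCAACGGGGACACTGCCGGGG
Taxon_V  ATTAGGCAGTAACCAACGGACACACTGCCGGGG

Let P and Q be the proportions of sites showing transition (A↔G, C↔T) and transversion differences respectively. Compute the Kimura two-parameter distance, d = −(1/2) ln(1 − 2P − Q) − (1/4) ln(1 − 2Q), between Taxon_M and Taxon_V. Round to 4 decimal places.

The sequences differ at positions 1 (C/A, transversion), 7 (A/C, transversion), 20 (G/A, transition), 21 (G/C, transversion).
Of the 4 differences, 1 transition and 3 transversions over 33 sites: P = 1/33 = 0.030303, Q = 3/33 = 0.090909.
d = −0.5·ln(0.848485) − 0.25·ln(0.818182) = −0.5·(-0.164303) − 0.25·(-0.200670) = 0.1323.

0.1323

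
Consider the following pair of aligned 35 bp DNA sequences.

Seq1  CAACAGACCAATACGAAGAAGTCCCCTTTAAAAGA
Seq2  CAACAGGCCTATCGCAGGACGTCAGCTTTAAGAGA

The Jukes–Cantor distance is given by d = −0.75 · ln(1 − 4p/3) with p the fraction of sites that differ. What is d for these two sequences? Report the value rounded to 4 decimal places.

Differing sites — 7:A/G; 10:A/T; 13:A/C; 14:C/G; 15:G/C; 17:A/G; 20:A/C; 24:C/A; 25:C/G; 32:A/G.
p = 10/35 = 0.285714.
d = −0.75 · ln(1 − (4/3)·0.285714) = −0.75 · ln(0.619048) = −0.75 · (-0.479572) = 0.3597.

0.3597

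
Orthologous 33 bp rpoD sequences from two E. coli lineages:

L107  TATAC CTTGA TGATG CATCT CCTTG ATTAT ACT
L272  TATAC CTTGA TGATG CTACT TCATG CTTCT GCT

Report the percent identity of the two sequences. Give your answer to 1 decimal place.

78.8%

The sequences differ at positions 17 (A/T), 18 (T/A), 21 (C/T), 23 (T/A), 26 (A/C), 29 (A/C), 31 (A/G).
26 of the 33 sites match, so the percent identity is 26/33 × 100 = 78.8%.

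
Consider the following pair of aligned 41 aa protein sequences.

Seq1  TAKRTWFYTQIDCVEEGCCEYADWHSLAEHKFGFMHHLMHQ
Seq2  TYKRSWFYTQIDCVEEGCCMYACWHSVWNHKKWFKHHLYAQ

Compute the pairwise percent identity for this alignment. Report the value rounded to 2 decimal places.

70.73%

The sequences differ at positions 2 (A/Y), 5 (T/S), 20 (E/M), 23 (D/C), 27 (L/V), 28 (A/W), 29 (E/N), 32 (F/K), 33 (G/W), 35 (M/K), 39 (M/Y), 40 (H/A).
29 of the 41 sites match, so the percent identity is 29/41 × 100 = 70.73%.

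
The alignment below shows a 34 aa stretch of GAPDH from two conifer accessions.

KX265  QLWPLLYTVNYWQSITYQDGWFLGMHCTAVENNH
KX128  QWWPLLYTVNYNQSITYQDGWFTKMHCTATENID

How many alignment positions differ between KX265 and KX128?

Differing sites — 2:L/W; 12:W/N; 23:L/T; 24:G/K; 30:V/T; 33:N/I; 34:H/D.
That gives 7 mismatches out of 34 aligned sites, so the Hamming distance is 7.

7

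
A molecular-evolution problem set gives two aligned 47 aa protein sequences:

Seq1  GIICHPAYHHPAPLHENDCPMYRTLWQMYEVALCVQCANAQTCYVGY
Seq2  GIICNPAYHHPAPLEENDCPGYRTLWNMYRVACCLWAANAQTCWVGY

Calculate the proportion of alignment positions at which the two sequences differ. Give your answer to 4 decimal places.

0.2128

Mismatches occur at site 5 (H→N), site 15 (H→E), site 21 (M→G), site 27 (Q→N), site 30 (E→R), site 33 (L→C), site 35 (V→L), site 36 (Q→W), site 37 (C→A), site 44 (Y→W).
There are 10 differences over 47 sites, so p = 10/47 = 0.2128.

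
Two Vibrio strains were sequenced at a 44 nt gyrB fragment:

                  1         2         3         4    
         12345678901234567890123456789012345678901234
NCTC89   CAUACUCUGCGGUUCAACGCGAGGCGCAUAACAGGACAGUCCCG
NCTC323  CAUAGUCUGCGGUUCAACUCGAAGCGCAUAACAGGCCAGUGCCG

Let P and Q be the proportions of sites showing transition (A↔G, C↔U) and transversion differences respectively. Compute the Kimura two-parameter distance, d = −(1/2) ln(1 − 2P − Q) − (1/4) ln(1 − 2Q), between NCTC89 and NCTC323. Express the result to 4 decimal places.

Differing sites — 5:C/G (Tv); 19:G/U (Tv); 23:G/A (Ti); 36:A/C (Tv); 41:C/G (Tv).
Of the 5 differences, 1 transition and 4 transversions over 44 sites: P = 1/44 = 0.022727, Q = 4/44 = 0.090909.
d = −0.5·ln(0.863637) − 0.25·ln(0.818182) = −0.5·(-0.146603) − 0.25·(-0.200670) = 0.1235.

0.1235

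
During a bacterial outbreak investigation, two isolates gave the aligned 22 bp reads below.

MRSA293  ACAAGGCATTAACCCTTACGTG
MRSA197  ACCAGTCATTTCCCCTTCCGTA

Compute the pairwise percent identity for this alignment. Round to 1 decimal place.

72.7%

Differing sites — 3:A/C; 6:G/T; 11:A/T; 12:A/C; 18:A/C; 22:G/A.
16 of the 22 sites match, so the percent identity is 16/22 × 100 = 72.7%.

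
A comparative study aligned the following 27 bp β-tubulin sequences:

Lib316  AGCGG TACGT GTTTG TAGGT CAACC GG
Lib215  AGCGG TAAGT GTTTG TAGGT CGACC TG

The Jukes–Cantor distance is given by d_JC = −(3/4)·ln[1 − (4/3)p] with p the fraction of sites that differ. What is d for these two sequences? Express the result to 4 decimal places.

0.1203

Mismatches occur at site 8 (C↔A), site 22 (A↔G), site 26 (G↔T).
p = 3/27 = 0.111111.
d = −0.75 · ln(1 − (4/3)·0.111111) = −0.75 · ln(0.851852) = −0.75 · (-0.160342) = 0.1203.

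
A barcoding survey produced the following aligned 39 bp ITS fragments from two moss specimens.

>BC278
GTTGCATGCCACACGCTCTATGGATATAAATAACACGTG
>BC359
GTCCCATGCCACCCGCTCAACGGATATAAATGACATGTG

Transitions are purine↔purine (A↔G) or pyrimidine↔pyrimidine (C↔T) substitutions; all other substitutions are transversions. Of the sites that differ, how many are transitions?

4

Differing sites — 3:T/C (Ti); 4:G/C (Tv); 13:A/C (Tv); 19:T/A (Tv); 21:T/C (Ti); 32:A/G (Ti); 36:C/T (Ti).
Of the 7 differences, 4 transitions and 3 transversions, so the answer is 4.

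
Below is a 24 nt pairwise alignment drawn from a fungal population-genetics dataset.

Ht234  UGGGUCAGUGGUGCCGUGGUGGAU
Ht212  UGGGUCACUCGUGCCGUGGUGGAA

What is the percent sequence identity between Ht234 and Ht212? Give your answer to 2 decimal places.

87.50%

Mismatches occur at site 8 (G↔C), site 10 (G↔C), site 24 (U↔A).
21 of the 24 sites match, so the percent identity is 21/24 × 100 = 87.50%.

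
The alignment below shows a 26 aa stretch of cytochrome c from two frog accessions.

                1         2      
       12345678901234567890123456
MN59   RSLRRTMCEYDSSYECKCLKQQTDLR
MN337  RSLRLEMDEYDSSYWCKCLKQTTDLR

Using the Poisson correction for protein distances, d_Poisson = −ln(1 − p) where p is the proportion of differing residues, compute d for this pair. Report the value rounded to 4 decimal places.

0.2136

Mismatches occur at site 5 (R↔L), site 6 (T↔E), site 8 (C↔D), site 15 (E↔W), site 22 (Q↔T).
p = 5/26 = 0.192308.
d = −ln(1 − 0.192308) = −ln(0.807692) = 0.2136.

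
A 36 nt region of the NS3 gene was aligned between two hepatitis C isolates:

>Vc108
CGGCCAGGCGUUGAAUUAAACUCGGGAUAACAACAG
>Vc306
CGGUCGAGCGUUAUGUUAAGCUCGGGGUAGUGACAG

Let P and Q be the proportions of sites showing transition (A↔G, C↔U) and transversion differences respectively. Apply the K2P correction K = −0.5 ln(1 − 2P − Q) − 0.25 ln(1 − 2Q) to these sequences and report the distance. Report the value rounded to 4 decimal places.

0.4520

The sequences differ at positions 4 (C/U, transition), 6 (A/G, transition), 7 (G/A, transition), 13 (G/A, transition), 14 (A/U, transversion), 15 (A/G, transition), 20 (A/G, transition), 27 (A/G, transition), 30 (A/G, transition), 31 (C/U, transition), 32 (A/G, transition).
Of the 11 differences, 10 transitions and 1 transversion over 36 sites: P = 10/36 = 0.277778, Q = 1/36 = 0.027778.
d = −0.5·ln(0.416666) − 0.25·ln(0.944444) = −0.5·(-0.875470) − 0.25·(-0.057159) = 0.4520.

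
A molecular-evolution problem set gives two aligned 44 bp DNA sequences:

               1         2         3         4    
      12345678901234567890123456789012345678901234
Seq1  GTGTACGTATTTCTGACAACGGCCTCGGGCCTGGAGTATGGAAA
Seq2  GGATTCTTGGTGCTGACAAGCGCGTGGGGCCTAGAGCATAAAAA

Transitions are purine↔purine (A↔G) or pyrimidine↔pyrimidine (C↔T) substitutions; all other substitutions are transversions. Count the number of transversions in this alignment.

Mismatches occur at site 2 (T/G, transversion), site 3 (G/A, transition), site 5 (A/T, transversion), site 7 (G/T, transversion), site 9 (A/G, transition), site 10 (T/G, transversion), site 12 (T/G, transversion), site 20 (C/G, transversion), site 21 (G/C, transversion), site 24 (C/G, transversion), site 26 (C/G, transversion), site 33 (G/A, transition), site 37 (T/C, transition), site 40 (G/A, transition), site 41 (G/A, transition).
Of the 15 differences, 6 transitions and 9 transversions, so the answer is 9.

9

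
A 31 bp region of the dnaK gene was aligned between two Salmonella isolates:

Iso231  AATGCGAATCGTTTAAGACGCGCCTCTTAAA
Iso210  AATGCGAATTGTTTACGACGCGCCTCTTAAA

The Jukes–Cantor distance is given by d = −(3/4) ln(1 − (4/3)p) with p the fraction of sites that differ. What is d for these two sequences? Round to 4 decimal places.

0.0675

Mismatches occur at site 10 (C↔T), site 16 (A↔C).
p = 2/31 = 0.064516.
d = −0.75 · ln(1 − (4/3)·0.064516) = −0.75 · ln(0.913979) = −0.75 · (-0.089948) = 0.0675.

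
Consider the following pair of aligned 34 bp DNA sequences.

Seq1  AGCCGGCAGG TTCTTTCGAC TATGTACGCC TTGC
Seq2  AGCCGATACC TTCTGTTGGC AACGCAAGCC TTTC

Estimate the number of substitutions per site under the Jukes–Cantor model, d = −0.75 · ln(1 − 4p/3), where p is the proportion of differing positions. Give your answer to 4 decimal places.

Mismatches occur at site 6 (G↔A), site 7 (C↔T), site 9 (G↔C), site 10 (G↔C), site 15 (T↔G), site 17 (C↔T), site 19 (A↔G), site 21 (T↔A), site 23 (T↔C), site 25 (T↔C), site 27 (C↔A), site 33 (G↔T).
p = 12/34 = 0.352941.
d = −0.75 · ln(1 − (4/3)·0.352941) = −0.75 · ln(0.529412) = −0.75 · (-0.635988) = 0.4770.

0.4770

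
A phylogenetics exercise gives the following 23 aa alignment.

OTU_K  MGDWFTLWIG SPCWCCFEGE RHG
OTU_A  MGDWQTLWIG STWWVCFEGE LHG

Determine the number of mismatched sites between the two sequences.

5

Differing sites — 5:F/Q; 12:P/T; 13:C/W; 15:C/V; 21:R/L.
That gives 5 mismatches out of 23 aligned sites, so the Hamming distance is 5.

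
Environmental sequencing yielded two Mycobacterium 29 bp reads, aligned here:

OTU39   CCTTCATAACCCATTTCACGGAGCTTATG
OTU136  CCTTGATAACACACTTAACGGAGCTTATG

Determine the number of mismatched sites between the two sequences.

Mismatches occur at site 5 (C/G), site 11 (C/A), site 14 (T/C), site 17 (C/A).
That gives 4 mismatches out of 29 aligned sites, so the Hamming distance is 4.

4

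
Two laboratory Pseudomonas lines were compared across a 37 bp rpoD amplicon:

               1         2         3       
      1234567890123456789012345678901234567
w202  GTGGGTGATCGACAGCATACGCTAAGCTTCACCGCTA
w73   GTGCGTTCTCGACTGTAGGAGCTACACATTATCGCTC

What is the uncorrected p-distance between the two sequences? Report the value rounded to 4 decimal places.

0.3784

Differing sites — 4:G/C; 7:G/T; 8:A/C; 14:A/T; 16:C/T; 18:T/G; 19:A/G; 20:C/A; 25:A/C; 26:G/A; 28:T/A; 30:C/T; 32:C/T; 37:A/C.
There are 14 differences over 37 sites, so p = 14/37 = 0.3784.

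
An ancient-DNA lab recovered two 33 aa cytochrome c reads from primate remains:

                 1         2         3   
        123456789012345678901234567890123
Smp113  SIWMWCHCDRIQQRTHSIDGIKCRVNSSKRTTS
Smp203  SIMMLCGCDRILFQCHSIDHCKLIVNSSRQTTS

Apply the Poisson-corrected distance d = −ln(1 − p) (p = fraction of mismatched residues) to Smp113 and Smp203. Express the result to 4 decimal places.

Differing sites — 3:W/M; 5:W/L; 7:H/G; 12:Q/L; 13:Q/F; 14:R/Q; 15:T/C; 20:G/H; 21:I/C; 23:C/L; 24:R/I; 29:K/R; 30:R/Q.
p = 13/33 = 0.393939.
d = −ln(1 − 0.393939) = −ln(0.606061) = 0.5008.

0.5008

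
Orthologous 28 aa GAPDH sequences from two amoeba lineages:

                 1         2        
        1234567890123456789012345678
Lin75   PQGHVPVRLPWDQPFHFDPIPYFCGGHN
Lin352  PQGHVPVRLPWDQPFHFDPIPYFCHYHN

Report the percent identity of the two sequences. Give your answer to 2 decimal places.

92.86%

Mismatches occur at site 25 (G/H), site 26 (G/Y).
26 of the 28 sites match, so the percent identity is 26/28 × 100 = 92.86%.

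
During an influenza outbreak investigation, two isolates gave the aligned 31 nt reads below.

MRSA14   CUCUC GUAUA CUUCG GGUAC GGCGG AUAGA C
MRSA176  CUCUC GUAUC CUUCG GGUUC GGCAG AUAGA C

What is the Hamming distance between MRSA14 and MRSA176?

The sequences differ at positions 10 (A/C), 19 (A/U), 24 (G/A).
That gives 3 mismatches out of 31 aligned sites, so the Hamming distance is 3.

3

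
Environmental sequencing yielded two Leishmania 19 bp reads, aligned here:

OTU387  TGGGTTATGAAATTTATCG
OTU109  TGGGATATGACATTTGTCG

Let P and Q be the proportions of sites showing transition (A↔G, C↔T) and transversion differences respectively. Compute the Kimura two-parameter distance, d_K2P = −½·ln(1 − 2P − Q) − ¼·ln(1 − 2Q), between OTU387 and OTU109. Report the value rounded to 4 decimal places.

0.1773

The sequences differ at positions 5 (T/A, transversion), 11 (A/C, transversion), 16 (A/G, transition).
Of the 3 differences, 1 transition and 2 transversions over 19 sites: P = 1/19 = 0.052632, Q = 2/19 = 0.105263.
d = −0.5·ln(0.789473) − 0.25·ln(0.789474) = −0.5·(-0.236390) − 0.25·(-0.236388) = 0.1773.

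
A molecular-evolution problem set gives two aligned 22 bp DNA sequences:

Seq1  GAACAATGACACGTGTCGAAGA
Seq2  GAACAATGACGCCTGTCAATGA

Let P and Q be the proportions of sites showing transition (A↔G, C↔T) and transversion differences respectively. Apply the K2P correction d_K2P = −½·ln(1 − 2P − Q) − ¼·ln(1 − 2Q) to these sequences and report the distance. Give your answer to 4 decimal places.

Differing sites — 11:A/G (Ti); 13:G/C (Tv); 18:G/A (Ti); 20:A/T (Tv).
Of the 4 differences, 2 transitions and 2 transversions over 22 sites: P = 2/22 = 0.090909, Q = 2/22 = 0.090909.
d = −0.5·ln(0.727273) − 0.25·ln(0.818182) = −0.5·(-0.318453) − 0.25·(-0.200670) = 0.2094.

0.2094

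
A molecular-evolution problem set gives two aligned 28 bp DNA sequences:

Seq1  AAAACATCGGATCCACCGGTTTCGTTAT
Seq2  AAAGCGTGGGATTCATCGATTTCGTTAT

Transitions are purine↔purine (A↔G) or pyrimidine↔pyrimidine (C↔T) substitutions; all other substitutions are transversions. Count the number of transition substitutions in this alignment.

The sequences differ at positions 4 (A/G, transition), 6 (A/G, transition), 8 (C/G, transversion), 13 (C/T, transition), 16 (C/T, transition), 19 (G/A, transition).
Of the 6 differences, 5 transitions and 1 transversion, so the answer is 5.

5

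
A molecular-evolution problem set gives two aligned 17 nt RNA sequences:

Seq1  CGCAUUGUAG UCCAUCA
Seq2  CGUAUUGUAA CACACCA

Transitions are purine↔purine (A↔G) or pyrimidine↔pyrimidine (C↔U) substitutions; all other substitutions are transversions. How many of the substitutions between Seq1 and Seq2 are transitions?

4

Mismatches occur at site 3 (C→U, transition), site 10 (G→A, transition), site 11 (U→C, transition), site 12 (C→A, transversion), site 15 (U→C, transition).
Of the 5 differences, 4 transitions and 1 transversion, so the answer is 4.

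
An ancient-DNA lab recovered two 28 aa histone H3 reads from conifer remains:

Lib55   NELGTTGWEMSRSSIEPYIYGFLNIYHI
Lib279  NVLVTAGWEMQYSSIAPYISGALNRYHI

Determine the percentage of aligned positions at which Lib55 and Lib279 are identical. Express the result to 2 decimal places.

Differing sites — 2:E/V; 4:G/V; 6:T/A; 11:S/Q; 12:R/Y; 16:E/A; 20:Y/S; 22:F/A; 25:I/R.
19 of the 28 sites match, so the percent identity is 19/28 × 100 = 67.86%.

67.86%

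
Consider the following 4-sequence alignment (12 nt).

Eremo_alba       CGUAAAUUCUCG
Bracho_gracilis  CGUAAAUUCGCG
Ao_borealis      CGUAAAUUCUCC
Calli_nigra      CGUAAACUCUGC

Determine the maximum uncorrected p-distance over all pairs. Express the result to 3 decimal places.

0.333

Pairwise Hamming distances:
  Eremo_alba vs Bracho_gracilis: 1
  Eremo_alba vs Ao_borealis: 1
  Eremo_alba vs Calli_nigra: 3
  Bracho_gracilis vs Ao_borealis: 2
  Bracho_gracilis vs Calli_nigra: 4
  Ao_borealis vs Calli_nigra: 2
The largest is 4 mismatches, between Bracho_gracilis and Calli_nigra; p = 4/12 = 0.333.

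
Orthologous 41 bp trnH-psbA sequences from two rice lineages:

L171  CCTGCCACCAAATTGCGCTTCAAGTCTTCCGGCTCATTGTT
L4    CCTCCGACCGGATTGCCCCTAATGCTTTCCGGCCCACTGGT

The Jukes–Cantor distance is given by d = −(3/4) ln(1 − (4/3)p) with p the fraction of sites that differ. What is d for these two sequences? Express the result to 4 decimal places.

Mismatches occur at site 4 (G→C), site 6 (C→G), site 10 (A→G), site 11 (A→G), site 17 (G→C), site 19 (T→C), site 21 (C→A), site 23 (A→T), site 25 (T→C), site 26 (C→T), site 34 (T→C), site 37 (T→C), site 40 (T→G).
p = 13/41 = 0.317073.
d = −0.75 · ln(1 − (4/3)·0.317073) = −0.75 · ln(0.577236) = −0.75 · (-0.549504) = 0.4121.

0.4121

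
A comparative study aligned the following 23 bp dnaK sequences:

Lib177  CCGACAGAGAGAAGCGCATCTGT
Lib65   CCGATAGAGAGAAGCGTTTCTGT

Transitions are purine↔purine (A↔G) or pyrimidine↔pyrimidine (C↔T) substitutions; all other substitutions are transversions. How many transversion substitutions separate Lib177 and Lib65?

1

Differing sites — 5:C/T (Ti); 17:C/T (Ti); 18:A/T (Tv).
Of the 3 differences, 2 transitions and 1 transversion, so the answer is 1.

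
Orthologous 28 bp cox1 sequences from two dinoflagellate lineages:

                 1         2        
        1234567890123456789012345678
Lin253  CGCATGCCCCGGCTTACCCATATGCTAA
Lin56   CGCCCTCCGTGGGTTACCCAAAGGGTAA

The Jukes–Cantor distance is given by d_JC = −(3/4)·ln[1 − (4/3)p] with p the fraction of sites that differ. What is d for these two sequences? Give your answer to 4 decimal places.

Differing sites — 4:A/C; 5:T/C; 6:G/T; 9:C/G; 10:C/T; 13:C/G; 21:T/A; 23:T/G; 25:C/G.
p = 9/28 = 0.321429.
d = −0.75 · ln(1 − (4/3)·0.321429) = −0.75 · ln(0.571428) = −0.75 · (-0.559617) = 0.4197.

0.4197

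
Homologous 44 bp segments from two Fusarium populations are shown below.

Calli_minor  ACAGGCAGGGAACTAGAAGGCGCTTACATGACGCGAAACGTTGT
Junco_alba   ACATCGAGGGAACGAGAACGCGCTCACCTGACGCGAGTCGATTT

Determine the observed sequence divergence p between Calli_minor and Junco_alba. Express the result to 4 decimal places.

0.2500

Differing sites — 4:G/T; 5:G/C; 6:C/G; 14:T/G; 19:G/C; 25:T/C; 28:A/C; 37:A/G; 38:A/T; 41:T/A; 43:G/T.
There are 11 differences over 44 sites, so p = 11/44 = 0.2500.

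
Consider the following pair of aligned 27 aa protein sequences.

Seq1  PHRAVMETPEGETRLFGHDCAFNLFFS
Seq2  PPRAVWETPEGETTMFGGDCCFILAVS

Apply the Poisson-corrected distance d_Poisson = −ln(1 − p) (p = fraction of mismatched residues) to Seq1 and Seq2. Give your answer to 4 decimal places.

Differing sites — 2:H/P; 6:M/W; 14:R/T; 15:L/M; 18:H/G; 21:A/C; 23:N/I; 25:F/A; 26:F/V.
p = 9/27 = 0.333333.
d = −ln(1 − 0.333333) = −ln(0.666667) = 0.4055.

0.4055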